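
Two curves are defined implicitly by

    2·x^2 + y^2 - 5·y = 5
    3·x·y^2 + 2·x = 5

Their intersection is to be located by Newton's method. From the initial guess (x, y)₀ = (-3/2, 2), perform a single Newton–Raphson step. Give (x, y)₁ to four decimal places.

At (-3/2, 2): F = (-6.5000, -26.0000).
Jacobian J = [[4·x, 2·y - 5], [3·y^2 + 2, 6·x·y]].
At the point, J = [[-6.0000, -1.0000], [14.0000, -18.0000]] (det J = 122.0000).
Solving J·Δ = −F gives Δ = (-0.7459, -2.0246).
Then the next iterate is (x, y)₁ = (-2.2459, -0.0246).

(-2.2459, -0.0246)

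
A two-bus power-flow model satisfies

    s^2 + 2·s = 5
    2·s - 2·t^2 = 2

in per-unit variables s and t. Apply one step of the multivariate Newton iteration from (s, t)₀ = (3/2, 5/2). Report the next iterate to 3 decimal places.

(1.450, 1.340)

At (3/2, 5/2): F = (0.250, -11.500).
Jacobian J = [[2·s + 2, 0], [2, -4·t]].
At the point, J = [[5.000, 0.000], [2.000, -10.000]] (det J = -50.000).
Solving J·Δ = −F gives Δ = (-0.050, -1.160).
Then the next iterate is (s, t)₁ = (1.450, 1.340).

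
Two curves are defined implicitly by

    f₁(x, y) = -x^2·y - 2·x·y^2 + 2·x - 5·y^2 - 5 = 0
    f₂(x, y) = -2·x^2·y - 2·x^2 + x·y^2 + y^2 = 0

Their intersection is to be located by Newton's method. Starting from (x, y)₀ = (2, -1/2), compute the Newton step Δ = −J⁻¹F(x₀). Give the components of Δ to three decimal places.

At (2, -1/2): F = (-1.250, -3.250).
Jacobian J = [[-2·x·y - 2·y^2 + 2, -x^2 - 4·x·y - 10·y], [-4·x·y - 4·x + y^2, -2·x^2 + 2·x·y + 2·y]].
At the point, J = [[3.500, 5.000], [-3.750, -11.000]] (det J = -19.750).
Solving J·Δ = −F gives Δ = (1.519, -0.813).

(1.519, -0.813)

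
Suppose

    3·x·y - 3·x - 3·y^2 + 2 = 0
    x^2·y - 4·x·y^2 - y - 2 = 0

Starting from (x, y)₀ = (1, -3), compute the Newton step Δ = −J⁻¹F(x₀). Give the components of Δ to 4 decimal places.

At (1, -3): F = (-37.0000, -38.0000).
Jacobian J = [[3·y - 3, 3·x - 6·y], [2·x·y - 4·y^2, x^2 - 8·x·y - 1]].
At the point, J = [[-12.0000, 21.0000], [-42.0000, 24.0000]] (det J = 594.0000).
Solving J·Δ = −F gives Δ = (0.1515, 1.8485).

(0.1515, 1.8485)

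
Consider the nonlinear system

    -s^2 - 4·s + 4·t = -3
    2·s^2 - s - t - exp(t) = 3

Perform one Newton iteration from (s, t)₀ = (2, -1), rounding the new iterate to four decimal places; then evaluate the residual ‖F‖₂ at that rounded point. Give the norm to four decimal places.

At (2, -1): F = (-13.0000, 3.632121).
Jacobian J = [[-2·s - 4, 4], [4·s - 1, -exp(t) - 1]].
At the point, J = [[-8.0000, 4.0000], [7.0000, -1.367879]] (det J = -17.056964).
Solving J·Δ = −F gives Δ = (0.1908, 3.6315).
Then the next iterate is (s, t)₁ = (2.1908, 2.6315).
Re-evaluating at (2.1908, 2.6315): F = (-0.036805, -12.117687), so ‖F‖₂ = 12.1177.

12.1177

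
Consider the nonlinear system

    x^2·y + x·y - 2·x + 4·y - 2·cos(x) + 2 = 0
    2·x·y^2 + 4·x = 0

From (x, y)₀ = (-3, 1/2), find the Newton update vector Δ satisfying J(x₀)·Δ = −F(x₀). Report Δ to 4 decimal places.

(2.7670, -0.1748)

At (-3, 1/2): F = (14.979985, -13.5000).
Jacobian J = [[2·x·y + y + 2·sin(x) - 2, x^2 + x + 4], [2·y^2 + 4, 4·x·y]].
At the point, J = [[-4.782240, 10.0000], [4.5000, -6.0000]] (det J = -16.306560).
Solving J·Δ = −F gives Δ = (2.7670, -0.1748).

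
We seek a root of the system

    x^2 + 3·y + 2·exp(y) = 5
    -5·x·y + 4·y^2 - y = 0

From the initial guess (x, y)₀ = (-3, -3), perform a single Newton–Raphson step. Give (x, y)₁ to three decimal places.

(-8.005, -11.108)

At (-3, -3): F = (-4.90043, -6.000).
Jacobian J = [[2·x, 2·exp(y) + 3], [-5·y, -5·x + 8·y - 1]].
At the point, J = [[-6.000, 3.09957], [15.000, -10.000]] (det J = 13.50639).
Solving J·Δ = −F gives Δ = (-5.005, -8.108).
Then the next iterate is (x, y)₁ = (-8.005, -11.108).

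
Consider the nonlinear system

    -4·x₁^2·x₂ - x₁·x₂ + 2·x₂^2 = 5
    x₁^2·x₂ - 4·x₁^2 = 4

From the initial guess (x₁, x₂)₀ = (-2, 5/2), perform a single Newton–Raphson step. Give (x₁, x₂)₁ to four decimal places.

(-1.1379, 3.7069)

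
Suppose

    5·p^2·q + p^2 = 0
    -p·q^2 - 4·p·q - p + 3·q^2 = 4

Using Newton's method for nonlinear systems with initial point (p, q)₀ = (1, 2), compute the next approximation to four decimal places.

(0.5490, 1.7843)

At (1, 2): F = (11.0000, -5.0000).
Jacobian J = [[10·p·q + 2·p, 5·p^2], [-q^2 - 4·q - 1, -2·p·q - 4·p + 6·q]].
At the point, J = [[22.0000, 5.0000], [-13.0000, 4.0000]] (det J = 153.0000).
Solving J·Δ = −F gives Δ = (-0.4510, -0.2157).
Then the next iterate is (p, q)₁ = (0.5490, 1.7843).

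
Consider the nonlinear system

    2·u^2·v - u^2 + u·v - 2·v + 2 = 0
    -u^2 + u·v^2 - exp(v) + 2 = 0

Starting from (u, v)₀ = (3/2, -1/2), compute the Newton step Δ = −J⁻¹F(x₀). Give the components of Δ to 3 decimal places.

At (3/2, -1/2): F = (-2.250, -0.48153).
Jacobian J = [[4·u·v - 2·u + v, 2·u^2 + u - 2], [-2·u + v^2, 2·u·v - exp(v)]].
At the point, J = [[-6.500, 4.000], [-2.750, -2.10653]] (det J = 24.69245).
Solving J·Δ = −F gives Δ = (-0.270, 0.124).

(-0.270, 0.124)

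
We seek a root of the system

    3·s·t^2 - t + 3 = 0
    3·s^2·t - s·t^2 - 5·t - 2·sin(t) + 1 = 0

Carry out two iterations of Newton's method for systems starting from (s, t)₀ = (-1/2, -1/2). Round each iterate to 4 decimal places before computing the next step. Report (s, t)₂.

(-2.5629, -0.6680)

At (-1/2, -1/2): F = (3.1250, 4.208851).
Jacobian J = [[3·t^2, 6·s·t - 1], [6·s·t - t^2, 3·s^2 - 2·s·t - 2·cos(t) - 5]].
At the point, J = [[0.7500, 0.5000], [1.2500, -6.505165]] (det J = -5.503874).
Solving J·Δ = −F gives Δ = (-4.0759, -0.1362).
Then the next iterate is (s, t)₁ = (-4.5759, -0.6362).
Round to (-4.5759, -0.6362) and repeat: F = (-1.920093, -32.742526), J = [[1.214251, 16.467125], [17.062375, 50.385489]].
Δ = (2.0130, -0.0318), so (s, t)₂ = (-2.5629, -0.6680).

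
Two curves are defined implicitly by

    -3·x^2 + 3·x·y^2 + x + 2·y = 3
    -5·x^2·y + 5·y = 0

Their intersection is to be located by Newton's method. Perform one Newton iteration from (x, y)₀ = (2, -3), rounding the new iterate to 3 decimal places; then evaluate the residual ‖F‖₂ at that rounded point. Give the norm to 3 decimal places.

At (2, -3): F = (35.000, 45.000).
Jacobian J = [[-6·x + 3·y^2 + 1, 6·x·y + 2], [-10·x·y, -5·x^2 + 5]].
At the point, J = [[16.000, -34.000], [60.000, -15.000]] (det J = 1800.000).
Solving J·Δ = −F gives Δ = (-0.558, 0.767).
Then the next iterate is (x, y)₁ = (1.442, -2.233).
Re-evaluating at (1.442, -2.233): F = (9.30859, 12.05110), so ‖F‖₂ = 15.228.

15.228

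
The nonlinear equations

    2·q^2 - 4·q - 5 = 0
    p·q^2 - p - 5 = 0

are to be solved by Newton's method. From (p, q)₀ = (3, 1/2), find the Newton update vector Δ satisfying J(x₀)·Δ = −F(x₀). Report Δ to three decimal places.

At (3, 1/2): F = (-6.500, -7.250).
Jacobian J = [[0, 4·q - 4], [q^2 - 1, 2·p·q]].
At the point, J = [[0.000, -2.000], [-0.750, 3.000]] (det J = -1.500).
Solving J·Δ = −F gives Δ = (-22.667, -3.250).

(-22.667, -3.250)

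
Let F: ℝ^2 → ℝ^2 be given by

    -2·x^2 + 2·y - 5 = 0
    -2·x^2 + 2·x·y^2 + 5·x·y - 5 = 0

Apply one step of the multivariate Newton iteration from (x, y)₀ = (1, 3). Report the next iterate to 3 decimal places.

(0.452, 2.405)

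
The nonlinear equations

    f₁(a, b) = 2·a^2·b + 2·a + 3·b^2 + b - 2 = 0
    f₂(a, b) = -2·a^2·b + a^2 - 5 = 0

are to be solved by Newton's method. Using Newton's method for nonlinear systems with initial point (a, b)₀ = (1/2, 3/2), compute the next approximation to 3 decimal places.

At (1/2, 3/2): F = (8.000, -5.500).
Jacobian J = [[4·a·b + 2, 2·a^2 + 6·b + 1], [-4·a·b + 2·a, -2·a^2]].
At the point, J = [[5.000, 10.500], [-2.000, -0.500]] (det J = 18.500).
Solving J·Δ = −F gives Δ = (-2.905, 0.622).
Then the next iterate is (a, b)₁ = (-2.405, 2.122).

(-2.405, 2.122)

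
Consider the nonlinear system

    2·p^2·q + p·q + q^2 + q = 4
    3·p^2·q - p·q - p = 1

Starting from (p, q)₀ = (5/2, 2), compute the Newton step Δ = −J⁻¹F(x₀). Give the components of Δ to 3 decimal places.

At (5/2, 2): F = (32.000, 29.000).
Jacobian J = [[4·p·q + q, 2·p^2 + p + 2·q + 1], [6·p·q - q - 1, 3·p^2 - p]].
At the point, J = [[22.000, 20.000], [27.000, 16.250]] (det J = -182.500).
Solving J·Δ = −F gives Δ = (-0.329, -1.238).

(-0.329, -1.238)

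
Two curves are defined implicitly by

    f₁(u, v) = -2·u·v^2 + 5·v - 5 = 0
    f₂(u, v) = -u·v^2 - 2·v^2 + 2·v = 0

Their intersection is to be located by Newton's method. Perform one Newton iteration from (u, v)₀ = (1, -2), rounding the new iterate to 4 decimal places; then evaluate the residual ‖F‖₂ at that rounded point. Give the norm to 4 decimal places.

9.8151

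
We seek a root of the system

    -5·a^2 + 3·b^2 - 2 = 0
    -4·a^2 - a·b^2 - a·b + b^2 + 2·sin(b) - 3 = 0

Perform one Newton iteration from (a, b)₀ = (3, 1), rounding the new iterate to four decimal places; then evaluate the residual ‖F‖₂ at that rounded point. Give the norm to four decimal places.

At (3, 1): F = (-44.0000, -42.317058).
Jacobian J = [[-10·a, 6·b], [-8·a - b^2 - b, -2·a·b - a + 2·b + 2·cos(b)]].
At the point, J = [[-30.0000, 6.0000], [-26.0000, -5.919395]] (det J = 333.581862).
Solving J·Δ = −F gives Δ = (-1.5419, -0.3763).
Then the next iterate is (a, b)₁ = (1.4581, 0.6237).
Re-evaluating at (1.4581, 0.6237): F = (-11.463273, -11.423756), so ‖F‖₂ = 16.1836.

16.1836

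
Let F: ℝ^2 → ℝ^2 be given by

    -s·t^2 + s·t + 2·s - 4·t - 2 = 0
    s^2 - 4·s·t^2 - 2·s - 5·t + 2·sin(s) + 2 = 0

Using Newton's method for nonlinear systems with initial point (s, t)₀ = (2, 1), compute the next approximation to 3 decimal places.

At (2, 1): F = (-2.000, -9.18141).
Jacobian J = [[-t^2 + t + 2, -2·s·t + s - 4], [2·s - 4·t^2 + 2·cos(s) - 2, -8·s·t - 5]].
At the point, J = [[2.000, -6.000], [-2.83229, -21.000]] (det J = -58.99376).
Solving J·Δ = −F gives Δ = (-0.222, -0.407).
Then the next iterate is (s, t)₁ = (1.778, 0.593).

(1.778, 0.593)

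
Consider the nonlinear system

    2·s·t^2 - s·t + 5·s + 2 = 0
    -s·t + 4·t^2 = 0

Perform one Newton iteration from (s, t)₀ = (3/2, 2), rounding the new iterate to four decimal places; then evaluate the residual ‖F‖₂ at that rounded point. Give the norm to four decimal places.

7.3812

At (3/2, 2): F = (18.5000, 13.0000).
Jacobian J = [[2·t^2 - t + 5, 4·s·t - s], [-t, -s + 8·t]].
At the point, J = [[11.0000, 10.5000], [-2.0000, 14.5000]] (det J = 180.5000).
Solving J·Δ = −F gives Δ = (-0.7299, -0.9972).
Then the next iterate is (s, t)₁ = (0.7701, 1.0028).
Re-evaluating at (0.7701, 1.0028): F = (6.627081, 3.250175), so ‖F‖₂ = 7.3812.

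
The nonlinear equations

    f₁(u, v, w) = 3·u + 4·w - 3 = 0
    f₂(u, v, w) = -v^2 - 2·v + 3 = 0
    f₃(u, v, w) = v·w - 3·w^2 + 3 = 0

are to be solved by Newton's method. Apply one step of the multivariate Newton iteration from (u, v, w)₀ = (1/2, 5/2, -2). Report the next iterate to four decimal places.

(2.5961, 1.3214, -1.1970)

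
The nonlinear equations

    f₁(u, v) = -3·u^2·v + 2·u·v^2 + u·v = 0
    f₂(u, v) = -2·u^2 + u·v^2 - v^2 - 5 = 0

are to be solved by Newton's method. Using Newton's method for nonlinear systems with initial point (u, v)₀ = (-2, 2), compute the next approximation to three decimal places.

(-6.625, -4.708)

At (-2, 2): F = (-44.000, -25.000).
Jacobian J = [[-6·u·v + 2·v^2 + v, -3·u^2 + 4·u·v + u], [-4·u + v^2, 2·u·v - 2·v]].
At the point, J = [[34.000, -30.000], [12.000, -12.000]] (det J = -48.000).
Solving J·Δ = −F gives Δ = (-4.625, -6.708).
Then the next iterate is (u, v)₁ = (-6.625, -4.708).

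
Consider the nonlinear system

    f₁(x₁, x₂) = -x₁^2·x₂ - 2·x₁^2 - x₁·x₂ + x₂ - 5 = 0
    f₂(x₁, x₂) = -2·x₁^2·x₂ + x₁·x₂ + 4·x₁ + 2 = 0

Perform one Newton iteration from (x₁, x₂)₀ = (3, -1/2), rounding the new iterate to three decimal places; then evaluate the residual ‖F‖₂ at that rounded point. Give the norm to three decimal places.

8.386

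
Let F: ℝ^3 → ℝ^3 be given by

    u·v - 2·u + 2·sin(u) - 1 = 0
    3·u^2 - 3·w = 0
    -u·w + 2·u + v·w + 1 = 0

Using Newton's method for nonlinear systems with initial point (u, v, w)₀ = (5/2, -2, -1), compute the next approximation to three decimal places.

(1.302, -0.763, 0.260)

At (5/2, -2, -1): F = (-9.80306, 21.750, 10.500).
Jacobian J = [[v + 2·cos(u) - 2, u, 0], [6·u, 0, -3], [-w + 2, w, -u + v]].
At the point, J = [[-5.60229, 2.500, 0.000], [15.000, 0.000, -3.000], [3.000, -1.000, -4.500]] (det J = 163.05686).
Solving J·Δ = −F gives Δ = (-1.198, 1.237, 1.260).
Then the next iterate is (u, v, w)₁ = (1.302, -0.763, 0.260).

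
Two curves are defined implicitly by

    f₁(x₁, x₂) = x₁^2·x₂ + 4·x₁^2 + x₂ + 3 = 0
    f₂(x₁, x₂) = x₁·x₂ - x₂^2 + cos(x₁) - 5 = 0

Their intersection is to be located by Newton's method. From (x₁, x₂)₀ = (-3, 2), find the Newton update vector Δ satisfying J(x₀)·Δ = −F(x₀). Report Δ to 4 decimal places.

(1.0976, -1.9485)

At (-3, 2): F = (59.0000, -15.989992).
Jacobian J = [[2·x₁·x₂ + 8·x₁, x₁^2 + 1], [x₂ - sin(x₁), x₁ - 2·x₂]].
At the point, J = [[-36.0000, 10.0000], [2.141120, -7.0000]] (det J = 230.588800).
Solving J·Δ = −F gives Δ = (1.0976, -1.9485).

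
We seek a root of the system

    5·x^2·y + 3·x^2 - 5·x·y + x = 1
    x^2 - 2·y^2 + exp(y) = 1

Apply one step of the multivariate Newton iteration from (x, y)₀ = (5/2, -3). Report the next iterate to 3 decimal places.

(2.186, -1.816)

At (5/2, -3): F = (-36.000, -12.70021).
Jacobian J = [[10·x·y + 6·x - 5·y + 1, 5·x^2 - 5·x], [2·x, -4·y + exp(y)]].
At the point, J = [[-44.000, 18.750], [5.000, 12.04979]] (det J = -623.94063).
Solving J·Δ = −F gives Δ = (-0.314, 1.184).
Then the next iterate is (x, y)₁ = (2.186, -1.816).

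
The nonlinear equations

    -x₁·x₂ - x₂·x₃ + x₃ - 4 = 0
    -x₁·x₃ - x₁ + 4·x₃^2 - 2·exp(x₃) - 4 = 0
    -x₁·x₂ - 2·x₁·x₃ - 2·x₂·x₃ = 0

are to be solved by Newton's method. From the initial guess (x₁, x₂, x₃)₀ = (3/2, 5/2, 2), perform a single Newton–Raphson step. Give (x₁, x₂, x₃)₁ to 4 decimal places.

(-0.9840, 0.9348, 2.6256)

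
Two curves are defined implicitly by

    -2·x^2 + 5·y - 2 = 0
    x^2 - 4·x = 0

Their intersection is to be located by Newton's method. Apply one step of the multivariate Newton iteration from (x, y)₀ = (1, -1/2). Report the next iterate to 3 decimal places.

(-0.500, -0.400)

At (1, -1/2): F = (-6.500, -3.000).
Jacobian J = [[-4·x, 5], [2·x - 4, 0]].
At the point, J = [[-4.000, 5.000], [-2.000, 0.000]] (det J = 10.000).
Solving J·Δ = −F gives Δ = (-1.500, 0.100).
Then the next iterate is (x, y)₁ = (-0.500, -0.400).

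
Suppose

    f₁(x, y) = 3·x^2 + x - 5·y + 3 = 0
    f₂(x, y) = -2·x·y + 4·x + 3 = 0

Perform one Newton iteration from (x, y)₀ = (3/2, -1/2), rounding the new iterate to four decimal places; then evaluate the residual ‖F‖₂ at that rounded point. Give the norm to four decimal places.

At (3/2, -1/2): F = (13.7500, 10.5000).
Jacobian J = [[6·x + 1, -5], [-2·y + 4, -2·x]].
At the point, J = [[10.0000, -5.0000], [5.0000, -3.0000]] (det J = -5.0000).
Solving J·Δ = −F gives Δ = (2.2500, 7.2500).
Then the next iterate is (x, y)₁ = (3.7500, 6.7500).
Re-evaluating at (3.7500, 6.7500): F = (15.1875, -32.6250), so ‖F‖₂ = 35.9868.

35.9868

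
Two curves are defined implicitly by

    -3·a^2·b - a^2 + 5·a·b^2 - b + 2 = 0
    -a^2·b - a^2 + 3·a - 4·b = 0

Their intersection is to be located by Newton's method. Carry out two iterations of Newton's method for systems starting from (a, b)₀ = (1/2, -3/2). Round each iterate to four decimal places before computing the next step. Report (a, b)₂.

(0.9272, 0.6080)

At (1/2, -3/2): F = (10.0000, 7.6250).
Jacobian J = [[-6·a·b - 2·a + 5·b^2, -3·a^2 + 10·a·b - 1], [-2·a·b - 2·a + 3, -a^2 - 4]].
At the point, J = [[14.7500, -9.2500], [3.5000, -4.2500]] (det J = -30.3125).
Solving J·Δ = −F gives Δ = (0.9247, 2.5557).
Then the next iterate is (a, b)₁ = (1.4247, 1.0557).
Round to (1.4247, 1.0557) and repeat: F = (0.425204, -4.121298), J = [[-6.301222, 7.951248], [-2.857512, -6.029770]].
Δ = (-0.4975, -0.4477), so (a, b)₂ = (0.9272, 0.6080).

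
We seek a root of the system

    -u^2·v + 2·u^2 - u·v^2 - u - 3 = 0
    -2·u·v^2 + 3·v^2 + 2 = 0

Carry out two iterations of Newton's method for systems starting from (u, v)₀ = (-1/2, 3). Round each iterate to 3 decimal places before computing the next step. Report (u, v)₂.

(-1.232, 0.297)

At (-1/2, 3): F = (1.750, 38.000).
Jacobian J = [[-2·u·v + 4·u - v^2 - 1, -u^2 - 2·u·v], [-2·v^2, -4·u·v + 6·v]].
At the point, J = [[-9.000, 2.750], [-18.000, 24.000]] (det J = -166.500).
Solving J·Δ = −F gives Δ = (-0.375, -1.865).
Then the next iterate is (u, v)₁ = (-0.875, 1.135).
Round to (-0.875, 1.135) and repeat: F = (-0.33554, 8.11907), J = [[-3.80197, 1.22063], [-2.57645, 10.78250]].
Δ = (-0.357, -0.838), so (u, v)₂ = (-1.232, 0.297).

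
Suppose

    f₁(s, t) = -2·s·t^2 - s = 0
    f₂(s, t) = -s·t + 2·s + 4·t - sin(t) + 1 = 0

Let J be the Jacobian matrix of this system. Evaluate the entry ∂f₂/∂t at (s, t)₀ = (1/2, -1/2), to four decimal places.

∂f₂/∂t = -s - cos(t) + 4.
At (1/2, -1/2) this is 2.6224.

2.6224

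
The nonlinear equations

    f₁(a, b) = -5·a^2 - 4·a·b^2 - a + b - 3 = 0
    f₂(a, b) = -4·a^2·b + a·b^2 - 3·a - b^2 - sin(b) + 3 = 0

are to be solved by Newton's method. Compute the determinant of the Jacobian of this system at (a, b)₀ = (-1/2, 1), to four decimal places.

-10.0000

J = [[-10·a - 4·b^2 - 1, -8·a·b + 1], [-8·a·b + b^2 - 3, -4·a^2 + 2·a·b - 2·b - cos(b)]].
At the point, J = [[0.0000, 5.0000], [2.0000, -4.540302]].
det J = -10.0000.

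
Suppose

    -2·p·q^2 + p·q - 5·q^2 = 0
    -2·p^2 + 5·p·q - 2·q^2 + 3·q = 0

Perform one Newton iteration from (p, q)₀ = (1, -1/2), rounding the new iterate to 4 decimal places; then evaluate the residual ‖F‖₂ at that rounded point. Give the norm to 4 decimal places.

At (1, -1/2): F = (-2.2500, -6.5000).
Jacobian J = [[-2·q^2 + q, -4·p·q + p - 10·q], [-4·p + 5·q, 5·p - 4·q + 3]].
At the point, J = [[-1.0000, 8.0000], [-6.5000, 10.0000]] (det J = 42.0000).
Solving J·Δ = −F gives Δ = (-0.7024, 0.1935).
Then the next iterate is (p, q)₁ = (0.2976, -0.3065).
Re-evaluating at (0.2976, -0.3065): F = (-0.616840, -1.740588), so ‖F‖₂ = 1.8467.

1.8467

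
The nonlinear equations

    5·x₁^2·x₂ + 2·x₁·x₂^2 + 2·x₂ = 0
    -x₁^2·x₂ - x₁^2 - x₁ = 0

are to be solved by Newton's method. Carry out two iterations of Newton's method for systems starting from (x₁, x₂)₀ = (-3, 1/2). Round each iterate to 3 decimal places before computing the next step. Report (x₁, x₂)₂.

(-1.296, 0.187)

At (-3, 1/2): F = (22.000, -10.500).
Jacobian J = [[10·x₁·x₂ + 2·x₂^2, 5·x₁^2 + 4·x₁·x₂ + 2], [-2·x₁·x₂ - 2·x₁ - 1, -x₁^2]].
At the point, J = [[-14.500, 41.000], [8.000, -9.000]] (det J = -197.500).
Solving J·Δ = −F gives Δ = (1.177, -0.120).
Then the next iterate is (x₁, x₂)₁ = (-1.823, 0.380).
Round to (-1.823, 0.380) and repeat: F = (6.54784, -2.76319), J = [[-6.63860, 15.84568], [4.03148, -3.32333]].
Δ = (0.527, -0.193), so (x₁, x₂)₂ = (-1.296, 0.187).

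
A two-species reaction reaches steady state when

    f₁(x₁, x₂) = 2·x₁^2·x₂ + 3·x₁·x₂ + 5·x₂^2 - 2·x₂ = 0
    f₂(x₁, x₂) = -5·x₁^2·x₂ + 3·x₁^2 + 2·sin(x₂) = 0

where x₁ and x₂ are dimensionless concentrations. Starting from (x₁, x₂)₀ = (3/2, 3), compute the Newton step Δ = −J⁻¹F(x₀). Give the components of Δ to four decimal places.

At (3/2, 3): F = (66.0000, -26.717760).
Jacobian J = [[4·x₁·x₂ + 3·x₂, 2·x₁^2 + 3·x₁ + 10·x₂ - 2], [-10·x₁·x₂ + 6·x₁, -5·x₁^2 + 2·cos(x₂)]].
At the point, J = [[27.0000, 37.0000], [-36.0000, -13.229985]] (det J = 974.790405).
Solving J·Δ = −F gives Δ = (-0.1184, -1.6974).

(-0.1184, -1.6974)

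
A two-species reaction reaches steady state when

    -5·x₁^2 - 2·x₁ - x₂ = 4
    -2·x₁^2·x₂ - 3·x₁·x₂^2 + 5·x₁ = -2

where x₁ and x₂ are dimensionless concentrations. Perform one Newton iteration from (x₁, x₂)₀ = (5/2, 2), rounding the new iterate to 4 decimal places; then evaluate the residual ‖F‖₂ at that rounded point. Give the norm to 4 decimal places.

14.9662

At (5/2, 2): F = (-42.2500, -40.5000).
Jacobian J = [[-10·x₁ - 2, -1], [-4·x₁·x₂ - 3·x₂^2 + 5, -2·x₁^2 - 6·x₁·x₂]].
At the point, J = [[-27.0000, -1.0000], [-27.0000, -42.5000]] (det J = 1120.5000).
Solving J·Δ = −F gives Δ = (-1.5664, 0.0422).
Then the next iterate is (x₁, x₂)₁ = (0.9336, 2.0422).
Re-evaluating at (0.9336, 2.0422): F = (-12.267445, -8.572962), so ‖F‖₂ = 14.9662.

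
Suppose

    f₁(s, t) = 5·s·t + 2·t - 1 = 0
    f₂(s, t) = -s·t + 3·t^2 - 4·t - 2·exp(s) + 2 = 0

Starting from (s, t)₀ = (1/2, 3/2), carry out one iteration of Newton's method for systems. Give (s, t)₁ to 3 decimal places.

At (1/2, 3/2): F = (5.750, -1.29744).
Jacobian J = [[5·t, 5·s + 2], [-t - 2·exp(s), -s + 6·t - 4]].
At the point, J = [[7.500, 4.500], [-4.79744, 4.500]] (det J = 55.33849).
Solving J·Δ = −F gives Δ = (-0.573, -0.323).
Then the next iterate is (s, t)₁ = (-0.073, 1.177).

(-0.073, 1.177)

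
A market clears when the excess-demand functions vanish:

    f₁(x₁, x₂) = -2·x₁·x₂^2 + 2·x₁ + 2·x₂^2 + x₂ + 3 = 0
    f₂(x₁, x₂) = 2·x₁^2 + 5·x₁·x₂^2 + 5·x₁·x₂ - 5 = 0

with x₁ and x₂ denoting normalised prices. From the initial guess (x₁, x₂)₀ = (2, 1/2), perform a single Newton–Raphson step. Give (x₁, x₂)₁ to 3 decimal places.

(-1.605, 2.093)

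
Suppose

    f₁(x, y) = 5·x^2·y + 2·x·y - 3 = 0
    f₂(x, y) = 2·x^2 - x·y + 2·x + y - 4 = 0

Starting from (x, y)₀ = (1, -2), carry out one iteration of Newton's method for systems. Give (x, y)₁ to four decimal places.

(1.0000, 0.4286)

At (1, -2): F = (-17.0000, 0.0000).
Jacobian J = [[10·x·y + 2·y, 5·x^2 + 2·x], [4·x - y + 2, -x + 1]].
At the point, J = [[-24.0000, 7.0000], [8.0000, 0.0000]] (det J = -56.0000).
Solving J·Δ = −F gives Δ = (0.0000, 2.4286).
Then the next iterate is (x, y)₁ = (1.0000, 0.4286).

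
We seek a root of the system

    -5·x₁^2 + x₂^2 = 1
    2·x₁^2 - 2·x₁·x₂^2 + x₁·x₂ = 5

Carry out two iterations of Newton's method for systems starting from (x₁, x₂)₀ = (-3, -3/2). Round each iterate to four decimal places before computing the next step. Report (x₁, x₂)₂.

At (-3, -3/2): F = (-43.7500, 31.0000).
Jacobian J = [[-10·x₁, 2·x₂], [4·x₁ - 2·x₂^2 + x₂, -4·x₁·x₂ + x₁]].
At the point, J = [[30.0000, -3.0000], [-18.0000, -21.0000]] (det J = -684.0000).
Solving J·Δ = −F gives Δ = (1.4792, 0.2083).
Then the next iterate is (x₁, x₂)₁ = (-1.5208, -1.2917).
Round to (-1.5208, -1.2917) and repeat: F = (-10.895674, 6.664958), J = [[15.2080, -2.5834], [-10.711878, -9.378469]].
Δ = (0.7011, -0.0901), so (x₁, x₂)₂ = (-0.8197, -1.3818).

(-0.8197, -1.3818)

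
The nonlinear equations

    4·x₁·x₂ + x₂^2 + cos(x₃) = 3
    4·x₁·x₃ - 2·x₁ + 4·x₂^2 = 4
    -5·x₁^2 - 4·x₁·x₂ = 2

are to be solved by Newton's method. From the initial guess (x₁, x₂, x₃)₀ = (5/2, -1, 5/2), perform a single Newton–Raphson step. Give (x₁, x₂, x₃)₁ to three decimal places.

(0.994, -0.162, 2.375)

At (5/2, -1, 5/2): F = (-12.80114, 20.000, -23.250).
Jacobian J = [[4·x₂, 4·x₁ + 2·x₂, -sin(x₃)], [4·x₃ - 2, 8·x₂, 4·x₁], [-10·x₁ - 4·x₂, -4·x₁, 0]].
At the point, J = [[-4.000, 8.000, -0.59847], [8.000, -8.000, 10.000], [-21.000, -10.000, 0.000]] (det J = -1931.57891).
Solving J·Δ = −F gives Δ = (-1.506, 0.838, -0.125).
Then the next iterate is (x₁, x₂, x₃)₁ = (0.994, -0.162, 2.375).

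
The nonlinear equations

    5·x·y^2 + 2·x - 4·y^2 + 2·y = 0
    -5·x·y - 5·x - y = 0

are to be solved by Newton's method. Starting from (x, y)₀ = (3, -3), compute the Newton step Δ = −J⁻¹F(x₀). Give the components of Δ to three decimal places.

(4.714, 5.009)

At (3, -3): F = (99.000, 33.000).
Jacobian J = [[5·y^2 + 2, 10·x·y - 8·y + 2], [-5·y - 5, -5·x - 1]].
At the point, J = [[47.000, -64.000], [10.000, -16.000]] (det J = -112.000).
Solving J·Δ = −F gives Δ = (4.714, 5.009).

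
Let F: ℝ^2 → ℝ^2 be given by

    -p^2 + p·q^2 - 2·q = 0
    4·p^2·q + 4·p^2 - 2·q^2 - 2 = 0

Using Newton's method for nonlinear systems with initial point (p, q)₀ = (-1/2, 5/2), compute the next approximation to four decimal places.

At (-1/2, 5/2): F = (-8.3750, -11.0000).
Jacobian J = [[-2·p + q^2, 2·p·q - 2], [8·p·q + 8·p, 4·p^2 - 4·q]].
At the point, J = [[7.2500, -4.5000], [-14.0000, -9.0000]] (det J = -128.2500).
Solving J·Δ = −F gives Δ = (0.2018, -1.5361).
Then the next iterate is (p, q)₁ = (-0.2982, 0.9639).

(-0.2982, 0.9639)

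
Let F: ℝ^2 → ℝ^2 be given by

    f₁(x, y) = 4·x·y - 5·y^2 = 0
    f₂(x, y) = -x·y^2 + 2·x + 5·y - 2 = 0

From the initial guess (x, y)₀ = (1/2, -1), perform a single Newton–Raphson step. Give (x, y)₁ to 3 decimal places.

At (1/2, -1): F = (-7.000, -6.500).
Jacobian J = [[4·y, 4·x - 10·y], [-y^2 + 2, -2·x·y + 5]].
At the point, J = [[-4.000, 12.000], [1.000, 6.000]] (det J = -36.000).
Solving J·Δ = −F gives Δ = (1.000, 0.917).
Then the next iterate is (x, y)₁ = (1.500, -0.083).

(1.500, -0.083)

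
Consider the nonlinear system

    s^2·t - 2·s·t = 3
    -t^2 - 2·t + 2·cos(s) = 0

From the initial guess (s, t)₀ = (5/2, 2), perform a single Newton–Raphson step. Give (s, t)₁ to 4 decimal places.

(2.9348, 0.3129)

At (5/2, 2): F = (-0.5000, -9.602287).
Jacobian J = [[2·s·t - 2·t, s^2 - 2·s], [-2·sin(s), -2·t - 2]].
At the point, J = [[6.0000, 1.2500], [-1.196944, -6.0000]] (det J = -34.503820).
Solving J·Δ = −F gives Δ = (0.4348, -1.6871).
Then the next iterate is (s, t)₁ = (2.9348, 0.3129).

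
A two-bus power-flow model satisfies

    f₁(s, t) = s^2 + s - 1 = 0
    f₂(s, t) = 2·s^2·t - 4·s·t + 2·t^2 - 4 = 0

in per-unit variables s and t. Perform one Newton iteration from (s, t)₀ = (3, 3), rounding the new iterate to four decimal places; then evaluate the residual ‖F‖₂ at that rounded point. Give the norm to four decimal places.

12.8353

At (3, 3): F = (11.0000, 32.0000).
Jacobian J = [[2·s + 1, 0], [4·s·t - 4·t, 2·s^2 - 4·s + 4·t]].
At the point, J = [[7.0000, 0.0000], [24.0000, 18.0000]] (det J = 126.0000).
Solving J·Δ = −F gives Δ = (-1.5714, 0.3175).
Then the next iterate is (s, t)₁ = (1.4286, 3.3175).
Re-evaluating at (1.4286, 3.3175): F = (2.469498, 12.595448), so ‖F‖₂ = 12.8353.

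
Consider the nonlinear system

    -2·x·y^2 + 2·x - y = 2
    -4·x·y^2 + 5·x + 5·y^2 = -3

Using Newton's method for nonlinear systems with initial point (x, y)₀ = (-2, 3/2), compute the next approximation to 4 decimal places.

At (-2, 3/2): F = (1.5000, 22.2500).
Jacobian J = [[-2·y^2 + 2, -4·x·y - 1], [-4·y^2 + 5, -8·x·y + 10·y]].
At the point, J = [[-2.5000, 11.0000], [-4.0000, 39.0000]] (det J = -53.5000).
Solving J·Δ = −F gives Δ = (-3.4813, -0.9276).
Then the next iterate is (x, y)₁ = (-5.4813, 0.5724).

(-5.4813, 0.5724)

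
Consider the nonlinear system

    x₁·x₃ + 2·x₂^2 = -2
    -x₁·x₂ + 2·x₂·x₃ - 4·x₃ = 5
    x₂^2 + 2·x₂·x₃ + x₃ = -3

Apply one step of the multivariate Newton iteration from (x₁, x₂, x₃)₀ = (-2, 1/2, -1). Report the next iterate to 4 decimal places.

At (-2, 1/2, -1): F = (4.5000, -1.0000, 1.2500).
Jacobian J = [[x₃, 4·x₂, x₁], [-x₂, -x₁ + 2·x₃, 2·x₂ - 4], [0, 2·x₂ + 2·x₃, 2·x₂ + 1]].
At the point, J = [[-1.0000, 2.0000, -2.0000], [-0.5000, 0.0000, -3.0000], [0.0000, -1.0000, 2.0000]] (det J = 4.0000).
Solving J·Δ = −F gives Δ = (4.7500, -1.0000, -1.1250).
Then the next iterate is (x₁, x₂, x₃)₁ = (2.7500, -0.5000, -2.1250).

(2.7500, -0.5000, -2.1250)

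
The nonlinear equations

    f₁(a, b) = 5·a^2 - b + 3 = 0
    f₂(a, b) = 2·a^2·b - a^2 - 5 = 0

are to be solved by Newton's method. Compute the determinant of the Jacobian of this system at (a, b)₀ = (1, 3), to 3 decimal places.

30.000

J = [[10·a, -1], [4·a·b - 2·a, 2·a^2]].
At the point, J = [[10.000, -1.000], [10.000, 2.000]].
det J = 30.000.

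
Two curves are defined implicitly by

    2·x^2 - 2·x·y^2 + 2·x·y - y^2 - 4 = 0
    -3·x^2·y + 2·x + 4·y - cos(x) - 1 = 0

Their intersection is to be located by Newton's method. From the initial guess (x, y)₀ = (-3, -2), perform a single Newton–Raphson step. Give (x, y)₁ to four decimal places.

At (-3, -2): F = (46.0000, 39.989992).
Jacobian J = [[4·x - 2·y^2 + 2·y, -4·x·y + 2·x - 2·y], [-6·x·y + sin(x) + 2, -3·x^2 + 4]].
At the point, J = [[-24.0000, -26.0000], [-34.141120, -23.0000]] (det J = -335.669120).
Solving J·Δ = −F gives Δ = (-0.0544, 1.8194).
Then the next iterate is (x, y)₁ = (-3.0544, -0.1806).

(-3.0544, -0.1806)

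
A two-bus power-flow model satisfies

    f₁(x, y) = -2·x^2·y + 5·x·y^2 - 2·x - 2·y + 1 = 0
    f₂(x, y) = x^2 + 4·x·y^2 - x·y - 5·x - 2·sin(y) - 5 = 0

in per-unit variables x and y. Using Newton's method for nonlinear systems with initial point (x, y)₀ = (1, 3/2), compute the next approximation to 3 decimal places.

(6.953, -0.645)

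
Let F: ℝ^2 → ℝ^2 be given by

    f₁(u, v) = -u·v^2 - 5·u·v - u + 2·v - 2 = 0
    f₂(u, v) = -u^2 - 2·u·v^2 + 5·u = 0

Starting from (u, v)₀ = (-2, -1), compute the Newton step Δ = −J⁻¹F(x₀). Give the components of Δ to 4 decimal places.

At (-2, -1): F = (-10.0000, -10.0000).
Jacobian J = [[-v^2 - 5·v - 1, -2·u·v - 5·u + 2], [-2·u - 2·v^2 + 5, -4·u·v]].
At the point, J = [[3.0000, 8.0000], [7.0000, -8.0000]] (det J = -80.0000).
Solving J·Δ = −F gives Δ = (2.0000, 0.5000).

(2.0000, 0.5000)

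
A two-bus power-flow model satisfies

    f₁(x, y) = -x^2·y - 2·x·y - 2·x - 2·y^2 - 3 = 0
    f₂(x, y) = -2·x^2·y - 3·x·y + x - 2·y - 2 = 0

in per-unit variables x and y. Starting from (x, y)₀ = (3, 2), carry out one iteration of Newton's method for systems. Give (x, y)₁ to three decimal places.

At (3, 2): F = (-47.000, -57.000).
Jacobian J = [[-2·x·y - 2·y - 2, -x^2 - 2·x - 4·y], [-4·x·y - 3·y + 1, -2·x^2 - 3·x - 2]].
At the point, J = [[-18.000, -23.000], [-29.000, -29.000]] (det J = -145.000).
Solving J·Δ = −F gives Δ = (0.359, -2.324).
Then the next iterate is (x, y)₁ = (3.359, -0.324).

(3.359, -0.324)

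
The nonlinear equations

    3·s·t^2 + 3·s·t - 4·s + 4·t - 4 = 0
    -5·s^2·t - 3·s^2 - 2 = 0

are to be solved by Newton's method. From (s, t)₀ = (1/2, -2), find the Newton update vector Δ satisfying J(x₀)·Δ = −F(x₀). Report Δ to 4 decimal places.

At (1/2, -2): F = (-11.0000, -0.2500).
Jacobian J = [[3·t^2 + 3·t - 4, 6·s·t + 3·s + 4], [-10·s·t - 6·s, -5·s^2]].
At the point, J = [[2.0000, -0.5000], [7.0000, -1.2500]] (det J = 1.0000).
Solving J·Δ = −F gives Δ = (-13.6250, -76.5000).

(-13.6250, -76.5000)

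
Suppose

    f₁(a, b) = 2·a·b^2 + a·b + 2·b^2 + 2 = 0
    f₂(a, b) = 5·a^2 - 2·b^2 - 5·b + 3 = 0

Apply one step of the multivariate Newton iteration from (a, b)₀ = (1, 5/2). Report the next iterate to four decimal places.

(0.8034, 1.2356)

At (1, 5/2): F = (29.5000, -17.0000).
Jacobian J = [[2·b^2 + b, 4·a·b + a + 4·b], [10·a, -4·b - 5]].
At the point, J = [[15.0000, 21.0000], [10.0000, -15.0000]] (det J = -435.0000).
Solving J·Δ = −F gives Δ = (-0.1966, -1.2644).
Then the next iterate is (a, b)₁ = (0.8034, 1.2356).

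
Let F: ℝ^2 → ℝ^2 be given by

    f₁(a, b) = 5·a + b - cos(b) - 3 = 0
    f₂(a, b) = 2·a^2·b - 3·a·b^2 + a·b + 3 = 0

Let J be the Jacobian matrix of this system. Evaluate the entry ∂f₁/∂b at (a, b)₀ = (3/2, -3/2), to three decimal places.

0.003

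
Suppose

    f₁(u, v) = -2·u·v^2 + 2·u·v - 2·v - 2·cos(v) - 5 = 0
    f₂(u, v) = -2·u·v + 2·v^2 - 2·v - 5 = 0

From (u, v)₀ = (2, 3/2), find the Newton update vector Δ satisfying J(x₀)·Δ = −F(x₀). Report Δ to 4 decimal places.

(-3.1667, -0.7984)

At (2, 3/2): F = (-11.141474, -9.5000).
Jacobian J = [[-2·v^2 + 2·v, -4·u·v + 2·u + 2·sin(v) - 2], [-2·v, -2·u + 4·v - 2]].
At the point, J = [[-1.5000, -8.005010], [-3.0000, 0.0000]] (det J = -24.015030).
Solving J·Δ = −F gives Δ = (-3.1667, -0.7984).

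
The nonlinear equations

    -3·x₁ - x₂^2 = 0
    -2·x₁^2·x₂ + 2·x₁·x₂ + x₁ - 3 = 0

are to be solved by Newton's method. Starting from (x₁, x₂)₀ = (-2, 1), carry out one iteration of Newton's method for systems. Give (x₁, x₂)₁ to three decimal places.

(-0.379, 1.069)

At (-2, 1): F = (5.000, -17.000).
Jacobian J = [[-3, -2·x₂], [-4·x₁·x₂ + 2·x₂ + 1, -2·x₁^2 + 2·x₁]].
At the point, J = [[-3.000, -2.000], [11.000, -12.000]] (det J = 58.000).
Solving J·Δ = −F gives Δ = (1.621, 0.069).
Then the next iterate is (x₁, x₂)₁ = (-0.379, 1.069).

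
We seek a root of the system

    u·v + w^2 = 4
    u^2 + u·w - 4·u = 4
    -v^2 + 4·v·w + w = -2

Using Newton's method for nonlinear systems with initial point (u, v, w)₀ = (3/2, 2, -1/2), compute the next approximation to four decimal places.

At (3/2, 2, -1/2): F = (-0.7500, -8.5000, -6.5000).
Jacobian J = [[v, u, 2·w], [2·u + w - 4, 0, u], [0, -2·v + 4·w, 4·v + 1]].
At the point, J = [[2.0000, 1.5000, -1.0000], [-1.5000, 0.0000, 1.5000], [0.0000, -6.0000, 9.0000]] (det J = 29.2500).
Solving J·Δ = −F gives Δ = (-1.4487, 5.2436, 4.2179).
Then the next iterate is (u, v, w)₁ = (0.0513, 7.2436, 3.7179).

(0.0513, 7.2436, 3.7179)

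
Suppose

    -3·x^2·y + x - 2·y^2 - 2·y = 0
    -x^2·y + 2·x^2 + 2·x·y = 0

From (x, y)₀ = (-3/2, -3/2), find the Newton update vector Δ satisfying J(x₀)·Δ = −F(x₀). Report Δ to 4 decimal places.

At (-3/2, -3/2): F = (7.1250, 12.3750).
Jacobian J = [[-6·x·y + 1, -3·x^2 - 4·y - 2], [-2·x·y + 4·x + 2·y, -x^2 + 2·x]].
At the point, J = [[-12.5000, -2.7500], [-13.5000, -5.2500]] (det J = 28.5000).
Solving J·Δ = −F gives Δ = (0.1184, 2.0526).

(0.1184, 2.0526)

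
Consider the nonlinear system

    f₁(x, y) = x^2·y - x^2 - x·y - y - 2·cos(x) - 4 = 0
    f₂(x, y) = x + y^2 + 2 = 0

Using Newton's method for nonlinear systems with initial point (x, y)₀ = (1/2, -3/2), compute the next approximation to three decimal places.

(-12.845, -4.365)

At (1/2, -3/2): F = (-4.13017, 4.750).
Jacobian J = [[2·x·y - 2·x - y + 2·sin(x), x^2 - x - 1], [1, 2·y]].
At the point, J = [[-0.04115, -1.250], [1.000, -3.000]] (det J = 1.37345).
Solving J·Δ = −F gives Δ = (-13.345, -2.865).
Then the next iterate is (x, y)₁ = (-12.845, -4.365).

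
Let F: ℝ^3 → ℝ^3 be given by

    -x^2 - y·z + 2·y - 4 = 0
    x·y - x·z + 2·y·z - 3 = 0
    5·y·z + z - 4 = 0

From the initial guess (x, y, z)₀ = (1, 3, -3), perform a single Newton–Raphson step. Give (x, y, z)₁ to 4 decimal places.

At (1, 3, -3): F = (10.0000, -15.0000, -52.0000).
Jacobian J = [[-2·x, -z + 2, -y], [y - z, x + 2·z, -x + 2·y], [0, 5·z, 5·y + 1]].
At the point, J = [[-2.0000, 5.0000, -3.0000], [6.0000, -5.0000, 5.0000], [0.0000, -15.0000, 16.0000]] (det J = -200.0000).
Solving J·Δ = −F gives Δ = (-0.2250, -0.3200, 2.9500).
Then the next iterate is (x, y, z)₁ = (0.7750, 2.6800, -0.0500).

(0.7750, 2.6800, -0.0500)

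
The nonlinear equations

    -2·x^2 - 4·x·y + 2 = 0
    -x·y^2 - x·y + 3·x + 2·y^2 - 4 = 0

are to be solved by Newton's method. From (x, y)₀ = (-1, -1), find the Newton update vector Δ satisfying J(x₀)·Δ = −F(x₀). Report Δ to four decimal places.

(0.7692, -0.5385)

At (-1, -1): F = (-4.0000, -5.0000).
Jacobian J = [[-4·x - 4·y, -4·x], [-y^2 - y + 3, -2·x·y - x + 4·y]].
At the point, J = [[8.0000, 4.0000], [3.0000, -5.0000]] (det J = -52.0000).
Solving J·Δ = −F gives Δ = (0.7692, -0.5385).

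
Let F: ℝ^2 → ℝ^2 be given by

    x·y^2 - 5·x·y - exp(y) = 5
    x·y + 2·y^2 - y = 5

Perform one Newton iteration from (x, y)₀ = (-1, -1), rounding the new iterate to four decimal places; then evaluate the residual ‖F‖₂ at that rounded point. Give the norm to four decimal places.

11.0668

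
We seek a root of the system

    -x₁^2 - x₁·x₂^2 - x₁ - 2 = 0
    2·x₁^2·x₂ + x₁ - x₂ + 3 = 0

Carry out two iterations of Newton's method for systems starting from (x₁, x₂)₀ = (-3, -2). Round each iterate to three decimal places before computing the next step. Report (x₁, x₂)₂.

(-1.336, -1.376)

At (-3, -2): F = (4.000, -34.000).
Jacobian J = [[-2·x₁ - x₂^2 - 1, -2·x₁·x₂], [4·x₁·x₂ + 1, 2·x₁^2 - 1]].
At the point, J = [[1.000, -12.000], [25.000, 17.000]] (det J = 317.000).
Solving J·Δ = −F gives Δ = (1.073, 0.423).
Then the next iterate is (x₁, x₂)₁ = (-1.927, -1.577).
Round to (-1.927, -1.577) and repeat: F = (1.00598, -9.06184), J = [[0.36707, -6.07776], [13.15552, 6.42666]].
Δ = (0.591, 0.201), so (x₁, x₂)₂ = (-1.336, -1.376).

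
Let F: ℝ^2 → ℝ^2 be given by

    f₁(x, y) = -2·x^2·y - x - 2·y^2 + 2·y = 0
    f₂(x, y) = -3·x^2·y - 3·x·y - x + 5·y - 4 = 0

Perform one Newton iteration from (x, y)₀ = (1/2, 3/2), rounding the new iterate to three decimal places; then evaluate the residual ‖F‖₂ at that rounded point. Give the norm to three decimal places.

At (1/2, 3/2): F = (-2.750, -0.375).
Jacobian J = [[-4·x·y - 1, -2·x^2 - 4·y + 2], [-6·x·y - 3·y - 1, -3·x^2 - 3·x + 5]].
At the point, J = [[-4.000, -4.500], [-10.000, 2.750]] (det J = -56.000).
Solving J·Δ = −F gives Δ = (-0.165, -0.464).
Then the next iterate is (x, y)₁ = (0.335, 1.036).
Re-evaluating at (0.335, 1.036): F = (-0.64212, -0.54498), so ‖F‖₂ = 0.842.

0.842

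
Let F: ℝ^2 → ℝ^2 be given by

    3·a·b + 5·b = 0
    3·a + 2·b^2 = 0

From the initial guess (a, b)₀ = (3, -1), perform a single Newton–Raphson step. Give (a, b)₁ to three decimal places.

(-0.267, -0.700)

At (3, -1): F = (-14.000, 11.000).
Jacobian J = [[3·b, 3·a + 5], [3, 4·b]].
At the point, J = [[-3.000, 14.000], [3.000, -4.000]] (det J = -30.000).
Solving J·Δ = −F gives Δ = (-3.267, 0.300).
Then the next iterate is (a, b)₁ = (-0.267, -0.700).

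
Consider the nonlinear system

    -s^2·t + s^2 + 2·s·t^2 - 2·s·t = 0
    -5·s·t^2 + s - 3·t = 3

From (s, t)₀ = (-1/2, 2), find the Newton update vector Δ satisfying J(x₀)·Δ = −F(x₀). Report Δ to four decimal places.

(-0.5280, -1.5047)

At (-1/2, 2): F = (-2.2500, 0.5000).
Jacobian J = [[-2·s·t + 2·s + 2·t^2 - 2·t, -s^2 + 4·s·t - 2·s], [-5·t^2 + 1, -10·s·t - 3]].
At the point, J = [[5.0000, -3.2500], [-19.0000, 7.0000]] (det J = -26.7500).
Solving J·Δ = −F gives Δ = (-0.5280, -1.5047).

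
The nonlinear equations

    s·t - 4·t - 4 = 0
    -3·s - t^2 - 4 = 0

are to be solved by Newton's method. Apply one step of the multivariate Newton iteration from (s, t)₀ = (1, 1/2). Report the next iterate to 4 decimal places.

(-0.7105, -1.6184)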